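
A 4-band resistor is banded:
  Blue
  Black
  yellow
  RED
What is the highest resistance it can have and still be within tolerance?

612000 Ω

Blue → 6 (first significant figure)
Black → 0 (second significant figure)
Yellow → ×10^4 multiplier
Red → ±2% tolerance
60 × 10000 = 600000 Ω
Highest = 600000 × (1 + 2/100) = 612000 Ω.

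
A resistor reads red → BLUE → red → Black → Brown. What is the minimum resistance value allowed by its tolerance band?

Red → 2 (first significant figure)
Blue → 6 (second significant figure)
Red → 2 (third significant figure)
Black → ×1 multiplier
Brown → ±1% tolerance
262 × 1 = 262 Ω
Minimum = 262 × (1 − 1/100) = 259.38 Ω.

259.38 Ω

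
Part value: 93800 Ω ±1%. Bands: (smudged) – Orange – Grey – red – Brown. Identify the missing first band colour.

93800 Ω = 938 × 10^2.
The first band gives digit 9 of the significand, and 9 is white.

white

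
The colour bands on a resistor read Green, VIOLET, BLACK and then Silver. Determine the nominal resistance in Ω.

57 Ω

Green → 5 (first significant figure)
Violet → 7 (second significant figure)
Black → ×1 multiplier
57 × 1 = 57 Ω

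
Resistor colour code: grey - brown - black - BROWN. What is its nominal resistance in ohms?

81 Ω

Grey → 8 (first significant figure)
Brown → 1 (second significant figure)
Black → ×1 multiplier
81 × 1 = 81 Ω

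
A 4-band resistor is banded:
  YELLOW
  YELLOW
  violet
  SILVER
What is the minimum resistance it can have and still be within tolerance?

396000000 Ω

Yellow → 4 (first significant figure)
Yellow → 4 (second significant figure)
Violet → ×10^7 multiplier
Silver → ±10% tolerance
44 × 10000000 = 440000000 Ω
Minimum = 440000000 × (1 − 10/100) = 396000000 Ω.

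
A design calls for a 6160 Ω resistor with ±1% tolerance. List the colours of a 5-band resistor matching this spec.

blue, brown, blue, brown, brown

6160 Ω = 616 × 10^1.
6 → blue
1 → brown
6 → blue
Multiplier 10^1 → brown.
±1% tolerance → brown.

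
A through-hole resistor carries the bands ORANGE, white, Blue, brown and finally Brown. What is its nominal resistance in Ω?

Orange → 3 (first significant figure)
White → 9 (second significant figure)
Blue → 6 (third significant figure)
Brown → ×10 multiplier
396 × 10 = 3960 Ω

3960 Ω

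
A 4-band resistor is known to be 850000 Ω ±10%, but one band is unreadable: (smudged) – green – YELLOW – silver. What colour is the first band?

grey

850000 Ω = 85 × 10^4.
The first band gives digit 8 of the significand, and 8 is grey.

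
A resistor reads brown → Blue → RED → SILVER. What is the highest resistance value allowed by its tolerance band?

1760 Ω

Brown → 1 (first significant figure)
Blue → 6 (second significant figure)
Red → ×10^2 multiplier
Silver → ±10% tolerance
16 × 100 = 1600 Ω
Highest = 1600 × (1 + 10/100) = 1760 Ω.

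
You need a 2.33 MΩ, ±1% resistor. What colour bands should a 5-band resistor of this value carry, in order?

red, orange, orange, yellow, brown

2330000 Ω = 233 × 10^4.
2 → red
3 → orange
3 → orange
Multiplier 10^4 → yellow.
±1% tolerance → brown.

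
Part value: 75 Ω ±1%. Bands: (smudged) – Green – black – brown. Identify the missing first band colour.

violet

75 Ω = 75 × 10^0.
The first band gives digit 7 of the significand, and 7 is violet.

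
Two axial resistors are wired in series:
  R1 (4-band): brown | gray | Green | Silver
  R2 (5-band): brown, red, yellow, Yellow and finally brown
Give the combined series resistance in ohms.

R1: brown, grey → 18; green ×10^5 → 1800000 Ω.
R2: brown, red, yellow → 124; yellow ×10^4 → 1240000 Ω.
Series: 1800000 + 1240000 = 3040000 Ω.

3040000 Ω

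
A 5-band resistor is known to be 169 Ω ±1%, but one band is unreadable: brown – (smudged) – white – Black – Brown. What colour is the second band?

169 Ω = 169 × 10^0.
The second band gives digit 6 of the significand, and 6 is blue.

blue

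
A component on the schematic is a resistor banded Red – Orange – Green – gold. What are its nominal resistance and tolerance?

Red → 2 (first significant figure)
Orange → 3 (second significant figure)
Green → ×10^5 multiplier
Gold → ±5% tolerance
23 × 100000 = 2300000 Ω

2300000 Ω ±5%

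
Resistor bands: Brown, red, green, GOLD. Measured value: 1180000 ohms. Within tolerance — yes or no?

yes

Brown → 1 (first significant figure)
Red → 2 (second significant figure)
Green → ×10^5 multiplier
Gold → ±5% tolerance
12 × 100000 = 1200000 Ω
Allowed range: 1140000 Ω to 1260000 Ω.
1180000 ohms lies inside that range.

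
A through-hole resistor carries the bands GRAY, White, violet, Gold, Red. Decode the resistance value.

Grey → 8 (first significant figure)
White → 9 (second significant figure)
Violet → 7 (third significant figure)
Gold → ×0.1 multiplier
897 × 0.1 = 89.7 Ω

89.7 Ω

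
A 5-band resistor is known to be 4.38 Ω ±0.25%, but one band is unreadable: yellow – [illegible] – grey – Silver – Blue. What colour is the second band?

4.38 Ω = 438 × 10^-2.
The second band gives digit 3 of the significand, and 3 is orange.

orange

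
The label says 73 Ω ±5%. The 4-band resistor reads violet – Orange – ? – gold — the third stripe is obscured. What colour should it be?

73 Ω = 73 × 10^0.
The third band is the multiplier, 10^0, which is black.

black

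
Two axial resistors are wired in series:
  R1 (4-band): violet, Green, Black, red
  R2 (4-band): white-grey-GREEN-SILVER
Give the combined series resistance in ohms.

9800075 Ω

R1: violet, green → 75; black ×1 → 75 Ω.
R2: white, grey → 98; green ×10^5 → 9800000 Ω.
Series: 75 + 9800000 = 9800075 Ω.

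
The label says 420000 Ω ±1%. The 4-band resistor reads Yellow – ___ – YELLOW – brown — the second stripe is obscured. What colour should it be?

red

420000 Ω = 42 × 10^4.
The second band gives digit 2 of the significand, and 2 is red.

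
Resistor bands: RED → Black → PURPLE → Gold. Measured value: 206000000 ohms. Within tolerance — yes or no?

yes

Red → 2 (first significant figure)
Black → 0 (second significant figure)
Violet → ×10^7 multiplier
Gold → ±5% tolerance
20 × 10000000 = 200000000 Ω
Allowed range: 190000000 Ω to 210000000 Ω.
206000000 ohms lies inside that range.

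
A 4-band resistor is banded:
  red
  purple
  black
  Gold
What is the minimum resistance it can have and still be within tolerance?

Red → 2 (first significant figure)
Violet → 7 (second significant figure)
Black → ×1 multiplier
Gold → ±5% tolerance
27 × 1 = 27 Ω
Minimum = 27 × (1 − 5/100) = 25.65 Ω.

25.65 Ω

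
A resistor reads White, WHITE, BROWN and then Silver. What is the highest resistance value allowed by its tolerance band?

White → 9 (first significant figure)
White → 9 (second significant figure)
Brown → ×10 multiplier
Silver → ±10% tolerance
99 × 10 = 990 Ω
Highest = 990 × (1 + 10/100) = 1089 Ω.

1089 Ω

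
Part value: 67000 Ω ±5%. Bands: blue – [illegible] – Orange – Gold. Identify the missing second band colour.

67000 Ω = 67 × 10^3.
The second band gives digit 7 of the significand, and 7 is violet.

violet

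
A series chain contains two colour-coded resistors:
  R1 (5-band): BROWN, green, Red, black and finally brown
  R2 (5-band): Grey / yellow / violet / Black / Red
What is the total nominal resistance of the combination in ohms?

999 Ω

R1: brown, green, red → 152; black ×1 → 152 Ω.
R2: grey, yellow, violet → 847; black ×1 → 847 Ω.
Series: 152 + 847 = 999 Ω.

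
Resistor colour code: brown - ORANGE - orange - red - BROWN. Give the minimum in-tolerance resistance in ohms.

13167 Ω

Brown → 1 (first significant figure)
Orange → 3 (second significant figure)
Orange → 3 (third significant figure)
Red → ×10^2 multiplier
Brown → ±1% tolerance
133 × 100 = 13300 Ω
Minimum = 13300 × (1 − 1/100) = 13167 Ω.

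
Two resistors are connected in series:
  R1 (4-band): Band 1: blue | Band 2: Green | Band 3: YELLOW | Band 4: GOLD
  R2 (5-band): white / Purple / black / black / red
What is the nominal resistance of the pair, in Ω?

R1: blue, green → 65; yellow ×10^4 → 650000 Ω.
R2: white, violet, black → 970; black ×1 → 970 Ω.
Series: 650000 + 970 = 650970 Ω.

650970 Ω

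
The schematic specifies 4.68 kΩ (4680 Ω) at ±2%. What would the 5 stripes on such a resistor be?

yellow, blue, grey, brown, red

4680 Ω = 468 × 10^1.
4 → yellow
6 → blue
8 → grey
Multiplier 10^1 → brown.
±2% tolerance → red.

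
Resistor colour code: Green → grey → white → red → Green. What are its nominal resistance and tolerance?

58900 Ω ±0.5%

Green → 5 (first significant figure)
Grey → 8 (second significant figure)
White → 9 (third significant figure)
Red → ×10^2 multiplier
Green → ±0.5% tolerance
589 × 100 = 58900 Ω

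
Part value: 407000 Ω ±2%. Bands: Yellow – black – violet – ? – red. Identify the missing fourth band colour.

orange

407000 Ω = 407 × 10^3.
The fourth band is the multiplier, 10^3, which is orange.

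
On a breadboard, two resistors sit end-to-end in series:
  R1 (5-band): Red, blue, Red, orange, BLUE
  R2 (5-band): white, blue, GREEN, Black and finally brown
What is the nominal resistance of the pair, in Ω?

R1: red, blue, red → 262; orange ×10^3 → 262000 Ω.
R2: white, blue, green → 965; black ×1 → 965 Ω.
Series: 262000 + 965 = 262965 Ω.

262965 Ω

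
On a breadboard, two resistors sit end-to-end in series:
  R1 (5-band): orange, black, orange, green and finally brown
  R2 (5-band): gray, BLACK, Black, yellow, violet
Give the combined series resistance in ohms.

38300000 Ω

R1: orange, black, orange → 303; green ×10^5 → 30300000 Ω.
R2: grey, black, black → 800; yellow ×10^4 → 8000000 Ω.
Series: 30300000 + 8000000 = 38300000 Ω.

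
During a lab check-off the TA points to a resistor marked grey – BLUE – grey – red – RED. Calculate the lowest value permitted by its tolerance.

Grey → 8 (first significant figure)
Blue → 6 (second significant figure)
Grey → 8 (third significant figure)
Red → ×10^2 multiplier
Red → ±2% tolerance
868 × 100 = 86800 Ω
Lowest = 86800 × (1 − 2/100) = 85064 Ω.

85064 Ω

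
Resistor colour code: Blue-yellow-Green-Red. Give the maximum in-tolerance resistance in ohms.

Blue → 6 (first significant figure)
Yellow → 4 (second significant figure)
Green → ×10^5 multiplier
Red → ±2% tolerance
64 × 100000 = 6400000 Ω
Maximum = 6400000 × (1 + 2/100) = 6528000 Ω.

6528000 Ω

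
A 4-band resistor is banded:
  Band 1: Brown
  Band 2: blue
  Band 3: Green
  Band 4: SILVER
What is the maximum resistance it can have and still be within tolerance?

1760000 Ω

Brown → 1 (first significant figure)
Blue → 6 (second significant figure)
Green → ×10^5 multiplier
Silver → ±10% tolerance
16 × 100000 = 1600000 Ω
Maximum = 1600000 × (1 + 10/100) = 1760000 Ω.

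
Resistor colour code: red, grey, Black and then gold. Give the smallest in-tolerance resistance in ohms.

26.6 Ω

Red → 2 (first significant figure)
Grey → 8 (second significant figure)
Black → ×1 multiplier
Gold → ±5% tolerance
28 × 1 = 28 Ω
Smallest = 28 × (1 − 5/100) = 26.6 Ω.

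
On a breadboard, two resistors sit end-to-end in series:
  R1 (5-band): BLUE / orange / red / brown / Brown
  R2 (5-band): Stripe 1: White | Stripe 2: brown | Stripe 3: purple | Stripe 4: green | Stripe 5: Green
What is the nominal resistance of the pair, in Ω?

R1: blue, orange, red → 632; brown ×10 → 6320 Ω.
R2: white, brown, violet → 917; green ×10^5 → 91700000 Ω.
Series: 6320 + 91700000 = 91706320 Ω.

91706320 Ω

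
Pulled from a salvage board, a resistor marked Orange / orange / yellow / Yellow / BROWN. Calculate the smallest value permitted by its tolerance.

3306600 Ω

Orange → 3 (first significant figure)
Orange → 3 (second significant figure)
Yellow → 4 (third significant figure)
Yellow → ×10^4 multiplier
Brown → ±1% tolerance
334 × 10000 = 3340000 Ω
Smallest = 3340000 × (1 − 1/100) = 3306600 Ω.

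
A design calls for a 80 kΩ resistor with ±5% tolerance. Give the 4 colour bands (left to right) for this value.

grey, black, orange, gold

80000 Ω = 80 × 10^3.
8 → grey
0 → black
Multiplier 10^3 → orange.
±5% tolerance → gold.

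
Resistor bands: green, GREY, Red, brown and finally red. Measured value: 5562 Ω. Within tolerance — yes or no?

no

Green → 5 (first significant figure)
Grey → 8 (second significant figure)
Red → 2 (third significant figure)
Brown → ×10 multiplier
Red → ±2% tolerance
582 × 10 = 5820 Ω
Allowed range: 5703.6 Ω to 5936.4 Ω.
5562 Ω lies outside that range.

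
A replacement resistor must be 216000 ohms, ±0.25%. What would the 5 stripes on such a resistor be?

red, brown, blue, orange, blue

216000 Ω = 216 × 10^3.
2 → red
1 → brown
6 → blue
Multiplier 10^3 → orange.
±0.25% tolerance → blue.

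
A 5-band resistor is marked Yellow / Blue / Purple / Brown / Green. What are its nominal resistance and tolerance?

Yellow → 4 (first significant figure)
Blue → 6 (second significant figure)
Violet → 7 (third significant figure)
Brown → ×10 multiplier
Green → ±0.5% tolerance
467 × 10 = 4670 Ω

4670 Ω ±0.5%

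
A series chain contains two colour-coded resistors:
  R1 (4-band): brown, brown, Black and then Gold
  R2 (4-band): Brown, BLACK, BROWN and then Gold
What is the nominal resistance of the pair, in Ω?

R1: brown, brown → 11; black ×1 → 11 Ω.
R2: brown, black → 10; brown ×10 → 100 Ω.
Series: 11 + 100 = 111 Ω.

111 Ω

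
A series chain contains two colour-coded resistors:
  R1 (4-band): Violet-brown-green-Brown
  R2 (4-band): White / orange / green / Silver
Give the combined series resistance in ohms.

16400000 Ω

R1: violet, brown → 71; green ×10^5 → 7100000 Ω.
R2: white, orange → 93; green ×10^5 → 9300000 Ω.
Series: 7100000 + 9300000 = 16400000 Ω.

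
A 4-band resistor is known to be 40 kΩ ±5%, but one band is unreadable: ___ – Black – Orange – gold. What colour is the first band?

yellow

40000 Ω = 40 × 10^3.
The first band gives digit 4 of the significand, and 4 is yellow.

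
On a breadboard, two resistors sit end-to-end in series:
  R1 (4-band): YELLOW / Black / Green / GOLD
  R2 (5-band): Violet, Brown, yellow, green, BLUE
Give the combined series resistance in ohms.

75400000 Ω

R1: yellow, black → 40; green ×10^5 → 4000000 Ω.
R2: violet, brown, yellow → 714; green ×10^5 → 71400000 Ω.
Series: 4000000 + 71400000 = 75400000 Ω.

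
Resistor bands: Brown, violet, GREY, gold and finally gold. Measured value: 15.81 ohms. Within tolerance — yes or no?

no

Brown → 1 (first significant figure)
Violet → 7 (second significant figure)
Grey → 8 (third significant figure)
Gold → ×0.1 multiplier
Gold → ±5% tolerance
178 × 0.1 = 17.8 Ω
Allowed range: 16.91 Ω to 18.69 Ω.
15.81 ohms lies outside that range.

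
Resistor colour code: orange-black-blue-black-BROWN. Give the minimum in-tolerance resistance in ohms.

302.94 Ω

Orange → 3 (first significant figure)
Black → 0 (second significant figure)
Blue → 6 (third significant figure)
Black → ×1 multiplier
Brown → ±1% tolerance
306 × 1 = 306 Ω
Minimum = 306 × (1 − 1/100) = 302.94 Ω.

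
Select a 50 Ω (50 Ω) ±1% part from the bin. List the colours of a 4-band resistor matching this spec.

50 Ω = 50 × 10^0.
5 → green
0 → black
Multiplier 10^0 → black.
±1% tolerance → brown.

green, black, black, brown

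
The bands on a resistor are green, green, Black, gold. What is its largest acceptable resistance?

57.75 Ω

Green → 5 (first significant figure)
Green → 5 (second significant figure)
Black → ×1 multiplier
Gold → ±5% tolerance
55 × 1 = 55 Ω
Largest = 55 × (1 + 5/100) = 57.75 Ω.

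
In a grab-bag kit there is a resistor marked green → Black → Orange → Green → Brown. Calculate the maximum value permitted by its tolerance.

Green → 5 (first significant figure)
Black → 0 (second significant figure)
Orange → 3 (third significant figure)
Green → ×10^5 multiplier
Brown → ±1% tolerance
503 × 100000 = 50300000 Ω
Maximum = 50300000 × (1 + 1/100) = 50803000 Ω.

50803000 Ω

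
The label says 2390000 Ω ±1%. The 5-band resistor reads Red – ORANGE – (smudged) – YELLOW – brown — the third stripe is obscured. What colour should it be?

white

2390000 Ω = 239 × 10^4.
The third band gives digit 9 of the significand, and 9 is white.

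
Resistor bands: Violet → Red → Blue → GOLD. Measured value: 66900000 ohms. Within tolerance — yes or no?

Violet → 7 (first significant figure)
Red → 2 (second significant figure)
Blue → ×10^6 multiplier
Gold → ±5% tolerance
72 × 1000000 = 72000000 Ω
Allowed range: 68400000 Ω to 75600000 Ω.
66900000 ohms lies outside that range.

no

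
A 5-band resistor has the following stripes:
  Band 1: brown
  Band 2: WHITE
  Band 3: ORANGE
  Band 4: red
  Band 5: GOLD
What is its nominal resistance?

Brown → 1 (first significant figure)
White → 9 (second significant figure)
Orange → 3 (third significant figure)
Red → ×10^2 multiplier
193 × 100 = 19300 Ω

19300 Ω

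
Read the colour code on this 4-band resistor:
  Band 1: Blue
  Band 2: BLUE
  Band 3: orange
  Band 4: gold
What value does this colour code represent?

66000 Ω

Blue → 6 (first significant figure)
Blue → 6 (second significant figure)
Orange → ×10^3 multiplier
66 × 1000 = 66000 Ω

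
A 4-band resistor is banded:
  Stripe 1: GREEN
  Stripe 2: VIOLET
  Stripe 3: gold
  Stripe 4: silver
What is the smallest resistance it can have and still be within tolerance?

Green → 5 (first significant figure)
Violet → 7 (second significant figure)
Gold → ×0.1 multiplier
Silver → ±10% tolerance
57 × 0.1 = 5.7 Ω
Smallest = 5.7 × (1 − 10/100) = 5.13 Ω.

5.13 Ω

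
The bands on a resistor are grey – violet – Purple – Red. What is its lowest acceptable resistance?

Grey → 8 (first significant figure)
Violet → 7 (second significant figure)
Violet → ×10^7 multiplier
Red → ±2% tolerance
87 × 10000000 = 870000000 Ω
Lowest = 870000000 × (1 − 2/100) = 852600000 Ω.

852600000 Ω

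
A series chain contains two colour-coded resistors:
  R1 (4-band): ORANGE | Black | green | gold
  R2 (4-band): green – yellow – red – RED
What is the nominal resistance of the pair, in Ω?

3005400 Ω

R1: orange, black → 30; green ×10^5 → 3000000 Ω.
R2: green, yellow → 54; red ×10^2 → 5400 Ω.
Series: 3000000 + 5400 = 3005400 Ω.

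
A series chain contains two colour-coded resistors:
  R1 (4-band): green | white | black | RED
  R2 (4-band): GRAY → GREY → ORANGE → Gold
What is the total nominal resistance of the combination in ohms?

R1: green, white → 59; black ×1 → 59 Ω.
R2: grey, grey → 88; orange ×10^3 → 88000 Ω.
Series: 59 + 88000 = 88059 Ω.

88059 Ω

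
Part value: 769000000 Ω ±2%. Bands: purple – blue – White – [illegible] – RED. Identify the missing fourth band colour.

769000000 Ω = 769 × 10^6.
The fourth band is the multiplier, 10^6, which is blue.

blue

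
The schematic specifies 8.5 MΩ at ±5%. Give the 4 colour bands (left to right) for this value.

grey, green, green, gold

8500000 Ω = 85 × 10^5.
8 → grey
5 → green
Multiplier 10^5 → green.
±5% tolerance → gold.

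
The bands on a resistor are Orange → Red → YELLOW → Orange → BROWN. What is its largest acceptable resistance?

Orange → 3 (first significant figure)
Red → 2 (second significant figure)
Yellow → 4 (third significant figure)
Orange → ×10^3 multiplier
Brown → ±1% tolerance
324 × 1000 = 324000 Ω
Largest = 324000 × (1 + 1/100) = 327240 Ω.

327240 Ω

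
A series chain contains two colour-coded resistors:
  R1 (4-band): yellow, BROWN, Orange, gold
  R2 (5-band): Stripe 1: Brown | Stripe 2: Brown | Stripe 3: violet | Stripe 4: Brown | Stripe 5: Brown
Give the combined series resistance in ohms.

42170 Ω

R1: yellow, brown → 41; orange ×10^3 → 41000 Ω.
R2: brown, brown, violet → 117; brown ×10 → 1170 Ω.
Series: 41000 + 1170 = 42170 Ω.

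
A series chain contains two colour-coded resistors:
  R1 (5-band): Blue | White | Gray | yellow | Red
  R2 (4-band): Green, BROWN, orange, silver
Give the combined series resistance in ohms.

R1: blue, white, grey → 698; yellow ×10^4 → 6980000 Ω.
R2: green, brown → 51; orange ×10^3 → 51000 Ω.
Series: 6980000 + 51000 = 7031000 Ω.

7031000 Ω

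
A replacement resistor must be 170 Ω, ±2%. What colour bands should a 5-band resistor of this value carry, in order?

170 Ω = 170 × 10^0.
1 → brown
7 → violet
0 → black
Multiplier 10^0 → black.
±2% tolerance → red.

brown, violet, black, black, red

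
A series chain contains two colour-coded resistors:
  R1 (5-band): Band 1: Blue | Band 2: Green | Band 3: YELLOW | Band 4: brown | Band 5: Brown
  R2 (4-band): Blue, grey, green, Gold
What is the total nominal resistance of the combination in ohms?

6806540 Ω

R1: blue, green, yellow → 654; brown ×10 → 6540 Ω.
R2: blue, grey → 68; green ×10^5 → 6800000 Ω.
Series: 6540 + 6800000 = 6806540 Ω.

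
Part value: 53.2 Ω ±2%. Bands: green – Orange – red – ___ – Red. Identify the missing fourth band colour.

53.2 Ω = 532 × 10^-1.
The fourth band is the multiplier, 10^-1, which is gold.

gold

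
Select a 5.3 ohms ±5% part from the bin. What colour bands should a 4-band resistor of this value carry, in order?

5.3 Ω = 53 × 10^-1.
5 → green
3 → orange
Multiplier 10^-1 → gold.
±5% tolerance → gold.

green, orange, gold, gold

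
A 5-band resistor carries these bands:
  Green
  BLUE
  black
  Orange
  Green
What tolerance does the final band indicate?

The last band, green, is the tolerance band.
Green corresponds to ±0.5%.

±0.5%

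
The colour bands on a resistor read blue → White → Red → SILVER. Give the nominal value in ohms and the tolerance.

Blue → 6 (first significant figure)
White → 9 (second significant figure)
Red → ×10^2 multiplier
Silver → ±10% tolerance
69 × 100 = 6900 Ω

6900 Ω ±10%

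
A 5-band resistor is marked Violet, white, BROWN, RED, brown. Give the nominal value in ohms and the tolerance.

79100 Ω ±1%

Violet → 7 (first significant figure)
White → 9 (second significant figure)
Brown → 1 (third significant figure)
Red → ×10^2 multiplier
Brown → ±1% tolerance
791 × 100 = 79100 Ω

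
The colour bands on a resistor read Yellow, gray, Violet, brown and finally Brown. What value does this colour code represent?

Yellow → 4 (first significant figure)
Grey → 8 (second significant figure)
Violet → 7 (third significant figure)
Brown → ×10 multiplier
487 × 10 = 4870 Ω

4870 Ω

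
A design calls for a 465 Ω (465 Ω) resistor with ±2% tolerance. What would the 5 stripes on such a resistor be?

yellow, blue, green, black, red

465 Ω = 465 × 10^0.
4 → yellow
6 → blue
5 → green
Multiplier 10^0 → black.
±2% tolerance → red.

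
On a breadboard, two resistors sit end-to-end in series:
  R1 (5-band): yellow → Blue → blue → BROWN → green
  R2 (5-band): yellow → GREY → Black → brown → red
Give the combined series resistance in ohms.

9460 Ω

R1: yellow, blue, blue → 466; brown ×10 → 4660 Ω.
R2: yellow, grey, black → 480; brown ×10 → 4800 Ω.
Series: 4660 + 4800 = 9460 Ω.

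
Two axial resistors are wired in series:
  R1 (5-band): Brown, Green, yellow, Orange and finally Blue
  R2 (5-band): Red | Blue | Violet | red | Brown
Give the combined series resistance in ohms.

R1: brown, green, yellow → 154; orange ×10^3 → 154000 Ω.
R2: red, blue, violet → 267; red ×10^2 → 26700 Ω.
Series: 154000 + 26700 = 180700 Ω.

180700 Ω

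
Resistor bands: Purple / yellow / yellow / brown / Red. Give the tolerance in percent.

The last band, red, is the tolerance band.
Red corresponds to ±2%.

±2%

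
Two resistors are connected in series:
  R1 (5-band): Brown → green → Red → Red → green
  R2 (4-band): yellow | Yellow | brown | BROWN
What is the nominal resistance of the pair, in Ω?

R1: brown, green, red → 152; red ×10^2 → 15200 Ω.
R2: yellow, yellow → 44; brown ×10 → 440 Ω.
Series: 15200 + 440 = 15640 Ω.

15640 Ω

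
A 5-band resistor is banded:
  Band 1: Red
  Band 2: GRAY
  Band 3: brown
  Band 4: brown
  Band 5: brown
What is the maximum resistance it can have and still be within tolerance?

Red → 2 (first significant figure)
Grey → 8 (second significant figure)
Brown → 1 (third significant figure)
Brown → ×10 multiplier
Brown → ±1% tolerance
281 × 10 = 2810 Ω
Maximum = 2810 × (1 + 1/100) = 2838.1 Ω.

2838.1 Ω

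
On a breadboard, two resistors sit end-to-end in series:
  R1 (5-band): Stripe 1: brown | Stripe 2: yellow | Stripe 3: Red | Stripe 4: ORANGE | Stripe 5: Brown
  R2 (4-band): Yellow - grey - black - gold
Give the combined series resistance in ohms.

R1: brown, yellow, red → 142; orange ×10^3 → 142000 Ω.
R2: yellow, grey → 48; black ×1 → 48 Ω.
Series: 142000 + 48 = 142048 Ω.

142048 Ω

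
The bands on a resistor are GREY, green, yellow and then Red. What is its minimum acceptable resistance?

Grey → 8 (first significant figure)
Green → 5 (second significant figure)
Yellow → ×10^4 multiplier
Red → ±2% tolerance
85 × 10000 = 850000 Ω
Minimum = 850000 × (1 − 2/100) = 833000 Ω.

833000 Ω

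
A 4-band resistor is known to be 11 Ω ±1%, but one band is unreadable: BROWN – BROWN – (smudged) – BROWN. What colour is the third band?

black

11 Ω = 11 × 10^0.
The third band is the multiplier, 10^0, which is black.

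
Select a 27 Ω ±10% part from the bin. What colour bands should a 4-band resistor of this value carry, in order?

red, violet, black, silver

27 Ω = 27 × 10^0.
2 → red
7 → violet
Multiplier 10^0 → black.
±10% tolerance → silver.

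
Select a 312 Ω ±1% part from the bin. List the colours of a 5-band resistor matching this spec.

312 Ω = 312 × 10^0.
3 → orange
1 → brown
2 → red
Multiplier 10^0 → black.
±1% tolerance → brown.

orange, brown, red, black, brown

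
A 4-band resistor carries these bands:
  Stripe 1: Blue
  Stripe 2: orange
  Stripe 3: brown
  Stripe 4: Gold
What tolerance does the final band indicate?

The last band, gold, is the tolerance band.
Gold corresponds to ±5%.

±5%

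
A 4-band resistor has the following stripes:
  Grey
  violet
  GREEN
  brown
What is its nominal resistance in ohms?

8700000 Ω

Grey → 8 (first significant figure)
Violet → 7 (second significant figure)
Green → ×10^5 multiplier
87 × 100000 = 8700000 Ω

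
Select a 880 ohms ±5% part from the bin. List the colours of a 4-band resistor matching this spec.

880 Ω = 88 × 10^1.
8 → grey
8 → grey
Multiplier 10^1 → brown.
±5% tolerance → gold.

grey, grey, brown, gold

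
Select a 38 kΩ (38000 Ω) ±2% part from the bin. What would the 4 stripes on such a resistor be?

38000 Ω = 38 × 10^3.
3 → orange
8 → grey
Multiplier 10^3 → orange.
±2% tolerance → red.

orange, grey, orange, red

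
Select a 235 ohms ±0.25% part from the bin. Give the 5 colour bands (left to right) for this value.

red, orange, green, black, blue

235 Ω = 235 × 10^0.
2 → red
3 → orange
5 → green
Multiplier 10^0 → black.
±0.25% tolerance → blue.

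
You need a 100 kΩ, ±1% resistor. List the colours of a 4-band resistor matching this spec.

100000 Ω = 10 × 10^4.
1 → brown
0 → black
Multiplier 10^4 → yellow.
±1% tolerance → brown.

brown, black, yellow, brown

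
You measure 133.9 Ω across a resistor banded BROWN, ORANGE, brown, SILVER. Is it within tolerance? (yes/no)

yes

Brown → 1 (first significant figure)
Orange → 3 (second significant figure)
Brown → ×10 multiplier
Silver → ±10% tolerance
13 × 10 = 130 Ω
Allowed range: 117 Ω to 143 Ω.
133.9 Ω lies inside that range.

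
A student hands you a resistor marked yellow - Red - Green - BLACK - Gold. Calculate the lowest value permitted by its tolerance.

Yellow → 4 (first significant figure)
Red → 2 (second significant figure)
Green → 5 (third significant figure)
Black → ×1 multiplier
Gold → ±5% tolerance
425 × 1 = 425 Ω
Lowest = 425 × (1 − 5/100) = 403.75 Ω.

403.75 Ω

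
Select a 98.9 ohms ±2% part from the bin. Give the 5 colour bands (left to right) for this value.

white, grey, white, gold, red

98.9 Ω = 989 × 10^-1.
9 → white
8 → grey
9 → white
Multiplier 10^-1 → gold.
±2% tolerance → red.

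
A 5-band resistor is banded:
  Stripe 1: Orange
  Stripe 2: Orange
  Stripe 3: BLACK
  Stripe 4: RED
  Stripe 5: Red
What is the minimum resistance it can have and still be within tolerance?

Orange → 3 (first significant figure)
Orange → 3 (second significant figure)
Black → 0 (third significant figure)
Red → ×10^2 multiplier
Red → ±2% tolerance
330 × 100 = 33000 Ω
Minimum = 33000 × (1 − 2/100) = 32340 Ω.

32340 Ω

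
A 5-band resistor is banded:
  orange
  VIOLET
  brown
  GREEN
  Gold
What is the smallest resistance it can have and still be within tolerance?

Orange → 3 (first significant figure)
Violet → 7 (second significant figure)
Brown → 1 (third significant figure)
Green → ×10^5 multiplier
Gold → ±5% tolerance
371 × 100000 = 37100000 Ω
Smallest = 37100000 × (1 − 5/100) = 35245000 Ω.

35245000 Ω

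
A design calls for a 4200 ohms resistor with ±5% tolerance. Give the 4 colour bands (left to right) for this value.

yellow, red, red, gold

4200 Ω = 42 × 10^2.
4 → yellow
2 → red
Multiplier 10^2 → red.
±5% tolerance → gold.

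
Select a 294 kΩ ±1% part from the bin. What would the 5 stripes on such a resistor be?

red, white, yellow, orange, brown

294000 Ω = 294 × 10^3.
2 → red
9 → white
4 → yellow
Multiplier 10^3 → orange.
±1% tolerance → brown.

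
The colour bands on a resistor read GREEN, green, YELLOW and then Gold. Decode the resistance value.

550000 Ω

Green → 5 (first significant figure)
Green → 5 (second significant figure)
Yellow → ×10^4 multiplier
55 × 10000 = 550000 Ω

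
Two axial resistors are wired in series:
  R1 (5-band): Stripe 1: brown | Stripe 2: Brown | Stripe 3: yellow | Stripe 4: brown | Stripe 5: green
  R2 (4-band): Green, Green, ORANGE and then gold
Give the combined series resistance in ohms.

56140 Ω

R1: brown, brown, yellow → 114; brown ×10 → 1140 Ω.
R2: green, green → 55; orange ×10^3 → 55000 Ω.
Series: 1140 + 55000 = 56140 Ω.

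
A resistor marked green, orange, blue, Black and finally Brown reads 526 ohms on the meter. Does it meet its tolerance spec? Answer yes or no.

Green → 5 (first significant figure)
Orange → 3 (second significant figure)
Blue → 6 (third significant figure)
Black → ×1 multiplier
Brown → ±1% tolerance
536 × 1 = 536 Ω
Allowed range: 530.64 Ω to 541.36 Ω.
526 ohms lies outside that range.

no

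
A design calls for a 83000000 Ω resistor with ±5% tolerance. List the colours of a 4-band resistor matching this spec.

grey, orange, blue, gold

83000000 Ω = 83 × 10^6.
8 → grey
3 → orange
Multiplier 10^6 → blue.
±5% tolerance → gold.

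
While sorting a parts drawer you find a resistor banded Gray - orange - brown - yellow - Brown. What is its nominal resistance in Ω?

8310000 Ω

Grey → 8 (first significant figure)
Orange → 3 (second significant figure)
Brown → 1 (third significant figure)
Yellow → ×10^4 multiplier
831 × 10000 = 8310000 Ω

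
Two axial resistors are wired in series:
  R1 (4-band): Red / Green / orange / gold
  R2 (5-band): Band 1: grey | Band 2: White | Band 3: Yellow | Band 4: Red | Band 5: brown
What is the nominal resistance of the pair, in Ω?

R1: red, green → 25; orange ×10^3 → 25000 Ω.
R2: grey, white, yellow → 894; red ×10^2 → 89400 Ω.
Series: 25000 + 89400 = 114400 Ω.

114400 Ω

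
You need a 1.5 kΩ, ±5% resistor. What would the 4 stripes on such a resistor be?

1500 Ω = 15 × 10^2.
1 → brown
5 → green
Multiplier 10^2 → red.
±5% tolerance → gold.

brown, green, red, gold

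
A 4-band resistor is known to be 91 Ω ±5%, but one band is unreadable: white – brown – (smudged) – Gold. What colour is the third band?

black

91 Ω = 91 × 10^0.
The third band is the multiplier, 10^0, which is black.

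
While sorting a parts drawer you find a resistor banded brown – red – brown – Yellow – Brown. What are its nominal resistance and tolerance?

1210000 Ω ±1%

Brown → 1 (first significant figure)
Red → 2 (second significant figure)
Brown → 1 (third significant figure)
Yellow → ×10^4 multiplier
Brown → ±1% tolerance
121 × 10000 = 1210000 Ω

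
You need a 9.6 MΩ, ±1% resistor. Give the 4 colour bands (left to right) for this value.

white, blue, green, brown

9600000 Ω = 96 × 10^5.
9 → white
6 → blue
Multiplier 10^5 → green.
±1% tolerance → brown.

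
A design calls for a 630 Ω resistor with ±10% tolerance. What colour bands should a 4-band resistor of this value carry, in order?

630 Ω = 63 × 10^1.
6 → blue
3 → orange
Multiplier 10^1 → brown.
±10% tolerance → silver.

blue, orange, brown, silver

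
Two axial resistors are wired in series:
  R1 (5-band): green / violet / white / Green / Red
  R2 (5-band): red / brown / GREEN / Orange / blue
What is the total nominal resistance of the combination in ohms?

58115000 Ω

R1: green, violet, white → 579; green ×10^5 → 57900000 Ω.
R2: red, brown, green → 215; orange ×10^3 → 215000 Ω.
Series: 57900000 + 215000 = 58115000 Ω.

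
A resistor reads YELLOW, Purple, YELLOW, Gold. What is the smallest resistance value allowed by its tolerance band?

446500 Ω

Yellow → 4 (first significant figure)
Violet → 7 (second significant figure)
Yellow → ×10^4 multiplier
Gold → ±5% tolerance
47 × 10000 = 470000 Ω
Smallest = 470000 × (1 − 5/100) = 446500 Ω.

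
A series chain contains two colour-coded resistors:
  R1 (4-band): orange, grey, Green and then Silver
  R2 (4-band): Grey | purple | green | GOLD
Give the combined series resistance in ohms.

12500000 Ω

R1: orange, grey → 38; green ×10^5 → 3800000 Ω.
R2: grey, violet → 87; green ×10^5 → 8700000 Ω.
Series: 3800000 + 8700000 = 12500000 Ω.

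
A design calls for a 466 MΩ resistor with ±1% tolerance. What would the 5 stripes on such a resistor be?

466000000 Ω = 466 × 10^6.
4 → yellow
6 → blue
6 → blue
Multiplier 10^6 → blue.
±1% tolerance → brown.

yellow, blue, blue, blue, brown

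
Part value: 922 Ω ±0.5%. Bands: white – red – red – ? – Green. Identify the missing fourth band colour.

922 Ω = 922 × 10^0.
The fourth band is the multiplier, 10^0, which is black.

black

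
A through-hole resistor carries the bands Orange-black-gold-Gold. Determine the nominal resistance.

Orange → 3 (first significant figure)
Black → 0 (second significant figure)
Gold → ×0.1 multiplier
30 × 0.1 = 3 Ω

3 Ω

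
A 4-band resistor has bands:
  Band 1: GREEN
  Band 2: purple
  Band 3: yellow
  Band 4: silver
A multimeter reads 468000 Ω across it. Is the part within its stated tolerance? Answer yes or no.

Green → 5 (first significant figure)
Violet → 7 (second significant figure)
Yellow → ×10^4 multiplier
Silver → ±10% tolerance
57 × 10000 = 570000 Ω
Allowed range: 513000 Ω to 627000 Ω.
468000 Ω lies outside that range.

no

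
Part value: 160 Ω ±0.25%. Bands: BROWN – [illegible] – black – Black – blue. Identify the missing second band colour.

160 Ω = 160 × 10^0.
The second band gives digit 6 of the significand, and 6 is blue.

blue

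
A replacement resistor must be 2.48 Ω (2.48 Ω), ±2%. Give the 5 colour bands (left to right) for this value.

red, yellow, grey, silver, red

2.48 Ω = 248 × 10^-2.
2 → red
4 → yellow
8 → grey
Multiplier 10^-2 → silver.
±2% tolerance → red.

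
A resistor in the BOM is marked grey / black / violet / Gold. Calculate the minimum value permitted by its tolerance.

Grey → 8 (first significant figure)
Black → 0 (second significant figure)
Violet → ×10^7 multiplier
Gold → ±5% tolerance
80 × 10000000 = 800000000 Ω
Minimum = 800000000 × (1 − 5/100) = 760000000 Ω.

760000000 Ω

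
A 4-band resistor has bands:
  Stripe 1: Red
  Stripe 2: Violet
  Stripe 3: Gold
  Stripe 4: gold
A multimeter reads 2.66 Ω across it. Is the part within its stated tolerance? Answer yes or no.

Red → 2 (first significant figure)
Violet → 7 (second significant figure)
Gold → ×0.1 multiplier
Gold → ±5% tolerance
27 × 0.1 = 2.7 Ω
Allowed range: 2.565 Ω to 2.835 Ω.
2.66 Ω lies inside that range.

yes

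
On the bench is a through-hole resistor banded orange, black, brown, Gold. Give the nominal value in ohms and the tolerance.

Orange → 3 (first significant figure)
Black → 0 (second significant figure)
Brown → ×10 multiplier
Gold → ±5% tolerance
30 × 10 = 300 Ω

300 Ω ±5%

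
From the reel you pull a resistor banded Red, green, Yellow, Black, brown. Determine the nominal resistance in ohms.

254 Ω

Red → 2 (first significant figure)
Green → 5 (second significant figure)
Yellow → 4 (third significant figure)
Black → ×1 multiplier
254 × 1 = 254 Ω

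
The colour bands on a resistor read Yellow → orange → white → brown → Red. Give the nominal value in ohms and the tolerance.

Yellow → 4 (first significant figure)
Orange → 3 (second significant figure)
White → 9 (third significant figure)
Brown → ×10 multiplier
Red → ±2% tolerance
439 × 10 = 4390 Ω

4390 Ω ±2%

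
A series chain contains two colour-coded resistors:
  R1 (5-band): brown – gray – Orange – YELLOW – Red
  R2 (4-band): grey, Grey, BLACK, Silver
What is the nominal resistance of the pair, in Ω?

1830088 Ω

R1: brown, grey, orange → 183; yellow ×10^4 → 1830000 Ω.
R2: grey, grey → 88; black ×1 → 88 Ω.
Series: 1830000 + 88 = 1830088 Ω.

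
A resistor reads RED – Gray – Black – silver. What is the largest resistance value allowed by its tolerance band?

Red → 2 (first significant figure)
Grey → 8 (second significant figure)
Black → ×1 multiplier
Silver → ±10% tolerance
28 × 1 = 28 Ω
Largest = 28 × (1 + 10/100) = 30.8 Ω.

30.8 Ω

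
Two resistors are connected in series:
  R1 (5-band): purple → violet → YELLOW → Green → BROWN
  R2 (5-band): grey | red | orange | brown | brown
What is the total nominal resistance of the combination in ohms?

77408230 Ω

R1: violet, violet, yellow → 774; green ×10^5 → 77400000 Ω.
R2: grey, red, orange → 823; brown ×10 → 8230 Ω.
Series: 77400000 + 8230 = 77408230 Ω.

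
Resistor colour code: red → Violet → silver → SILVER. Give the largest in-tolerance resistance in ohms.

0.297 Ω

Red → 2 (first significant figure)
Violet → 7 (second significant figure)
Silver → ×0.01 multiplier
Silver → ±10% tolerance
27 × 0.01 = 0.27 Ω
Largest = 0.27 × (1 + 10/100) = 0.297 Ω.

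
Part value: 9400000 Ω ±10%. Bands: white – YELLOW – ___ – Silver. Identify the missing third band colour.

green

9400000 Ω = 94 × 10^5.
The third band is the multiplier, 10^5, which is green.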